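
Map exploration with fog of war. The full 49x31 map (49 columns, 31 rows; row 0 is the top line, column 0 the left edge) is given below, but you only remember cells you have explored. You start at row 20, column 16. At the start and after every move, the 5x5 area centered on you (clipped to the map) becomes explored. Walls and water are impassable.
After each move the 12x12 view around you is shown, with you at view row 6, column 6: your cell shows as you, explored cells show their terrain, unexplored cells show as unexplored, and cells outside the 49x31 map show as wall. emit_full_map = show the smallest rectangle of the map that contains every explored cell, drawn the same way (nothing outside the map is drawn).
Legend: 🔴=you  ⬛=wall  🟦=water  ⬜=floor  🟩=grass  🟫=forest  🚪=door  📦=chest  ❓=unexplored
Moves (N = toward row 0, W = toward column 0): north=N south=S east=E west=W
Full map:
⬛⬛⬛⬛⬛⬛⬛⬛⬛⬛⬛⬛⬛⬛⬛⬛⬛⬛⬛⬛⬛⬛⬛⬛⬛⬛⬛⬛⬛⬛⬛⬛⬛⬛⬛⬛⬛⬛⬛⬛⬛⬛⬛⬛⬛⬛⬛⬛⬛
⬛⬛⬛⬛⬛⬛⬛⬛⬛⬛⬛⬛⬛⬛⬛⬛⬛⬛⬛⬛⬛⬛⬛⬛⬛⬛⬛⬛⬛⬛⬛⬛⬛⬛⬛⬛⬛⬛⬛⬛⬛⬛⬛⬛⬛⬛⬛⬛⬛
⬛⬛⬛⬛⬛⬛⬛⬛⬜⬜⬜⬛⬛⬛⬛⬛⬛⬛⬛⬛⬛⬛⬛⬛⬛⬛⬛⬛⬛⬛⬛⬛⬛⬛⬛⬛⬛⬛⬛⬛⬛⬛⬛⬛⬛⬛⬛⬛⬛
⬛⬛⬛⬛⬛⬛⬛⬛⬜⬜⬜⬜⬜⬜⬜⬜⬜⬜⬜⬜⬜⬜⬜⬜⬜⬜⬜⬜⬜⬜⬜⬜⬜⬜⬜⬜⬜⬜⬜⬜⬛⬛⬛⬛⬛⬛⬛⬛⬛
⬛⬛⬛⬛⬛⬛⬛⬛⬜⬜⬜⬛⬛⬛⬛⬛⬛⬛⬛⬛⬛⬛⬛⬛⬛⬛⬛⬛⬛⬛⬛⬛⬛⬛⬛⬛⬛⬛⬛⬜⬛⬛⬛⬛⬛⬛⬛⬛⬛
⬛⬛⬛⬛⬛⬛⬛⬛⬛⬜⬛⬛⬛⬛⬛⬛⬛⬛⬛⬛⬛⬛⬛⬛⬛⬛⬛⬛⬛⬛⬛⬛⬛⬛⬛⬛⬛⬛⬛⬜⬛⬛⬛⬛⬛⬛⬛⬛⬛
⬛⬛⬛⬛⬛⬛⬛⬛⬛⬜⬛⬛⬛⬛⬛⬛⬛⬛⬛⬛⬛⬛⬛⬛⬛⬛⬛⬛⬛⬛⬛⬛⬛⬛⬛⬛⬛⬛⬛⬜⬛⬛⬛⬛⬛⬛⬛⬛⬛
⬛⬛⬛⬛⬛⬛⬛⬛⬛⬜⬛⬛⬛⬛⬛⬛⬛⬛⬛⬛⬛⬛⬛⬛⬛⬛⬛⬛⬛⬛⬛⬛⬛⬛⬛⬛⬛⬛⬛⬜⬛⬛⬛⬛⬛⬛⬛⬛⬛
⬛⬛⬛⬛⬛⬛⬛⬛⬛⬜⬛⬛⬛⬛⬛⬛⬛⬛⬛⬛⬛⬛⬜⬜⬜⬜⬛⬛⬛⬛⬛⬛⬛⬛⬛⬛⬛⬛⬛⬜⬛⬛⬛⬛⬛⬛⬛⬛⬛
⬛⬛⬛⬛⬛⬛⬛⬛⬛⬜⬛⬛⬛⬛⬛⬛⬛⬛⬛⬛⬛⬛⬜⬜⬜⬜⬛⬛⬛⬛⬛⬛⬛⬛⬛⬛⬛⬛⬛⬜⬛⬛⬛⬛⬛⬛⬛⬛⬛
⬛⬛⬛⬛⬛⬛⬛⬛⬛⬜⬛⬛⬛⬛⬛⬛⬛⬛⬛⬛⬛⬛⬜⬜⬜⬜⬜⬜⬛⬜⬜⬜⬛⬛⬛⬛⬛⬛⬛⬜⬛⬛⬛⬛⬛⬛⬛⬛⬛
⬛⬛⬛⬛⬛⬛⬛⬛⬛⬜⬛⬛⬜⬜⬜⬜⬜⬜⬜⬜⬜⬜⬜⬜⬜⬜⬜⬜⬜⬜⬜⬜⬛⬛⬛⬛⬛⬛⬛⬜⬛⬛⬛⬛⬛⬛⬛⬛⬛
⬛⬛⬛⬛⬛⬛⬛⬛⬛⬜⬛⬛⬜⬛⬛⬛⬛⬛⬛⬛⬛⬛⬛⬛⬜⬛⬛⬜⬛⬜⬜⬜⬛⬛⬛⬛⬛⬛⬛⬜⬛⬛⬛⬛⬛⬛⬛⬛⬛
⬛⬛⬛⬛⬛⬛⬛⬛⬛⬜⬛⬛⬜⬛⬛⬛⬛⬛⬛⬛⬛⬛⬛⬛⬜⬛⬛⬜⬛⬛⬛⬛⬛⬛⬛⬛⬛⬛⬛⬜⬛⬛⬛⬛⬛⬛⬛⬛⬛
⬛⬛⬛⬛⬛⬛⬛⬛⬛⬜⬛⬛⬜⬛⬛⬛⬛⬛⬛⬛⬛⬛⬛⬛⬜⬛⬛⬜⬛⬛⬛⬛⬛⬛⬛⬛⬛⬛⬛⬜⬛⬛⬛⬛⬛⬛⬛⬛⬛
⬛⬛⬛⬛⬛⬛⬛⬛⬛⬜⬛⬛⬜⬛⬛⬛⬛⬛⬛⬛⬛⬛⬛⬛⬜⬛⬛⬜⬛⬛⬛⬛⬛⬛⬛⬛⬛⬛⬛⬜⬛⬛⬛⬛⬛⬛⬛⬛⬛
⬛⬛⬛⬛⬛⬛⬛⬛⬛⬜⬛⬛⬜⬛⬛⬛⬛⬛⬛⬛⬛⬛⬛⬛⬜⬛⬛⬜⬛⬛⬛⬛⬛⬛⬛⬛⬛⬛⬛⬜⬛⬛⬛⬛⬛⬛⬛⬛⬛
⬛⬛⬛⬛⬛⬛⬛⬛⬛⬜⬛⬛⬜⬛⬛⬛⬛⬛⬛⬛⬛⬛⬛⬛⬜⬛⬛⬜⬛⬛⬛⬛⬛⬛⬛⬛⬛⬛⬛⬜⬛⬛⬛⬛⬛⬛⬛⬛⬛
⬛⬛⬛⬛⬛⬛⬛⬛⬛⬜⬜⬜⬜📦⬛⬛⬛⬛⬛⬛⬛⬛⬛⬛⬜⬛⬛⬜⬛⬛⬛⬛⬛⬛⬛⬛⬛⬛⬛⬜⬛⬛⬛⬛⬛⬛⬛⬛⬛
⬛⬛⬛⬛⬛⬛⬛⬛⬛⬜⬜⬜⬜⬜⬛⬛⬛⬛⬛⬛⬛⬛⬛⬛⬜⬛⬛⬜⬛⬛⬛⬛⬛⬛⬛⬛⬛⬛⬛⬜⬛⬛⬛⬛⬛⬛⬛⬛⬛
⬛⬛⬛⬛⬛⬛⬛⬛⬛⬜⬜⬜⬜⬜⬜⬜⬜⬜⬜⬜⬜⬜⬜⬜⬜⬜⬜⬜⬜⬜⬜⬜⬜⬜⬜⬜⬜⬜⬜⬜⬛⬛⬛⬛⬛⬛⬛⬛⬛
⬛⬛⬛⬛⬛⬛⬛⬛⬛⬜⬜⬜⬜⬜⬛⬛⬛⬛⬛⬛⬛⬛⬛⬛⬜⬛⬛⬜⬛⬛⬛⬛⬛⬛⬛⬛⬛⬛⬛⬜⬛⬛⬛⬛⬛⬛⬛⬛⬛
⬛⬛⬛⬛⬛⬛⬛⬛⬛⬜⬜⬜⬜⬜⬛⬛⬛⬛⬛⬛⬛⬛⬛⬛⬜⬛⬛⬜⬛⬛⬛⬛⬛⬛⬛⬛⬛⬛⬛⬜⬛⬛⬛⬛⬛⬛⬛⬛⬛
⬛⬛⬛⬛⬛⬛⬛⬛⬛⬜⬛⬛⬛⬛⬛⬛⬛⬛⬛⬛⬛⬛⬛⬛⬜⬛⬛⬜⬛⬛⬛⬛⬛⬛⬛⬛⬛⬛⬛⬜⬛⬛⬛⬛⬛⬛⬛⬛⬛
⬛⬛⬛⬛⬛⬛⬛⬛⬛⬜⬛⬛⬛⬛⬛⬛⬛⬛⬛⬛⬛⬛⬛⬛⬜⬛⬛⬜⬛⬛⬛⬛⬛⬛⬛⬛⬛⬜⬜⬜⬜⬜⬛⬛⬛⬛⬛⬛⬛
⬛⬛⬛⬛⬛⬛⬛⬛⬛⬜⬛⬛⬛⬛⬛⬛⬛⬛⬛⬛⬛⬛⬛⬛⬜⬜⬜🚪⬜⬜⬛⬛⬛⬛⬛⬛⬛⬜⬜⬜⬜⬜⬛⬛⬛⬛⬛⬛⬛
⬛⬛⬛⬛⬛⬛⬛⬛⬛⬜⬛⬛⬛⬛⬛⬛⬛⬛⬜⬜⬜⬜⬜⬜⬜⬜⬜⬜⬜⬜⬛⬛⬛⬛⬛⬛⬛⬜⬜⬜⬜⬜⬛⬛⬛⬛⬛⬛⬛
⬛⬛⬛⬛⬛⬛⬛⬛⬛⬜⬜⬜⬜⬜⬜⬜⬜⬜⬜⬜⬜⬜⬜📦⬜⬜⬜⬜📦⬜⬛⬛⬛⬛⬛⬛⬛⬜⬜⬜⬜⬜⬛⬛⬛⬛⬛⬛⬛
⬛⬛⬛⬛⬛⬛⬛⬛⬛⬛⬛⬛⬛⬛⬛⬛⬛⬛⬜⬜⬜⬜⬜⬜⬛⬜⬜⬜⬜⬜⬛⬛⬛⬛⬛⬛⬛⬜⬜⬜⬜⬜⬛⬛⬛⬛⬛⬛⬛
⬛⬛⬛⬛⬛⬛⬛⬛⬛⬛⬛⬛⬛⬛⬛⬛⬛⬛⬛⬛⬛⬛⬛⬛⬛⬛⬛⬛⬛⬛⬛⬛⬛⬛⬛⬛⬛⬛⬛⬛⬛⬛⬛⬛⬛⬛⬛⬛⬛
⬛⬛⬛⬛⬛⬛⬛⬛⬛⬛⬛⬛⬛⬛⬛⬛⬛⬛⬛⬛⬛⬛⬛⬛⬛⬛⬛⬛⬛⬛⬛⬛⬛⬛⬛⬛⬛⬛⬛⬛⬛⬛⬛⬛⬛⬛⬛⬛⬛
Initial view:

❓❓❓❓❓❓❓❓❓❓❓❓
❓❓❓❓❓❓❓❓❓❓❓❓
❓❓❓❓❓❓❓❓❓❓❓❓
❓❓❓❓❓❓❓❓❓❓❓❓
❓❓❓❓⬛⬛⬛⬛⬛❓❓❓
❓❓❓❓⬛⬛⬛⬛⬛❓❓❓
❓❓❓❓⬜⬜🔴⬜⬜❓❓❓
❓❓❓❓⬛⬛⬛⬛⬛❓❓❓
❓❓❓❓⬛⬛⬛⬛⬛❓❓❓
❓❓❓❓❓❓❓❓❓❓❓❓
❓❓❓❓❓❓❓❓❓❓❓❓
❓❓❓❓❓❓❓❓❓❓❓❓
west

❓❓❓❓❓❓❓❓❓❓❓❓
❓❓❓❓❓❓❓❓❓❓❓❓
❓❓❓❓❓❓❓❓❓❓❓❓
❓❓❓❓❓❓❓❓❓❓❓❓
❓❓❓❓📦⬛⬛⬛⬛⬛❓❓
❓❓❓❓⬜⬛⬛⬛⬛⬛❓❓
❓❓❓❓⬜⬜🔴⬜⬜⬜❓❓
❓❓❓❓⬜⬛⬛⬛⬛⬛❓❓
❓❓❓❓⬜⬛⬛⬛⬛⬛❓❓
❓❓❓❓❓❓❓❓❓❓❓❓
❓❓❓❓❓❓❓❓❓❓❓❓
❓❓❓❓❓❓❓❓❓❓❓❓

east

❓❓❓❓❓❓❓❓❓❓❓❓
❓❓❓❓❓❓❓❓❓❓❓❓
❓❓❓❓❓❓❓❓❓❓❓❓
❓❓❓❓❓❓❓❓❓❓❓❓
❓❓❓📦⬛⬛⬛⬛⬛❓❓❓
❓❓❓⬜⬛⬛⬛⬛⬛❓❓❓
❓❓❓⬜⬜⬜🔴⬜⬜❓❓❓
❓❓❓⬜⬛⬛⬛⬛⬛❓❓❓
❓❓❓⬜⬛⬛⬛⬛⬛❓❓❓
❓❓❓❓❓❓❓❓❓❓❓❓
❓❓❓❓❓❓❓❓❓❓❓❓
❓❓❓❓❓❓❓❓❓❓❓❓

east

❓❓❓❓❓❓❓❓❓❓❓❓
❓❓❓❓❓❓❓❓❓❓❓❓
❓❓❓❓❓❓❓❓❓❓❓❓
❓❓❓❓❓❓❓❓❓❓❓❓
❓❓📦⬛⬛⬛⬛⬛⬛❓❓❓
❓❓⬜⬛⬛⬛⬛⬛⬛❓❓❓
❓❓⬜⬜⬜⬜🔴⬜⬜❓❓❓
❓❓⬜⬛⬛⬛⬛⬛⬛❓❓❓
❓❓⬜⬛⬛⬛⬛⬛⬛❓❓❓
❓❓❓❓❓❓❓❓❓❓❓❓
❓❓❓❓❓❓❓❓❓❓❓❓
❓❓❓❓❓❓❓❓❓❓❓❓

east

❓❓❓❓❓❓❓❓❓❓❓❓
❓❓❓❓❓❓❓❓❓❓❓❓
❓❓❓❓❓❓❓❓❓❓❓❓
❓❓❓❓❓❓❓❓❓❓❓❓
❓📦⬛⬛⬛⬛⬛⬛⬛❓❓❓
❓⬜⬛⬛⬛⬛⬛⬛⬛❓❓❓
❓⬜⬜⬜⬜⬜🔴⬜⬜❓❓❓
❓⬜⬛⬛⬛⬛⬛⬛⬛❓❓❓
❓⬜⬛⬛⬛⬛⬛⬛⬛❓❓❓
❓❓❓❓❓❓❓❓❓❓❓❓
❓❓❓❓❓❓❓❓❓❓❓❓
❓❓❓❓❓❓❓❓❓❓❓❓

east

❓❓❓❓❓❓❓❓❓❓❓❓
❓❓❓❓❓❓❓❓❓❓❓❓
❓❓❓❓❓❓❓❓❓❓❓❓
❓❓❓❓❓❓❓❓❓❓❓❓
📦⬛⬛⬛⬛⬛⬛⬛⬛❓❓❓
⬜⬛⬛⬛⬛⬛⬛⬛⬛❓❓❓
⬜⬜⬜⬜⬜⬜🔴⬜⬜❓❓❓
⬜⬛⬛⬛⬛⬛⬛⬛⬛❓❓❓
⬜⬛⬛⬛⬛⬛⬛⬛⬛❓❓❓
❓❓❓❓❓❓❓❓❓❓❓❓
❓❓❓❓❓❓❓❓❓❓❓❓
❓❓❓❓❓❓❓❓❓❓❓❓

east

❓❓❓❓❓❓❓❓❓❓❓❓
❓❓❓❓❓❓❓❓❓❓❓❓
❓❓❓❓❓❓❓❓❓❓❓❓
❓❓❓❓❓❓❓❓❓❓❓❓
⬛⬛⬛⬛⬛⬛⬛⬛⬛❓❓❓
⬛⬛⬛⬛⬛⬛⬛⬛⬛❓❓❓
⬜⬜⬜⬜⬜⬜🔴⬜⬜❓❓❓
⬛⬛⬛⬛⬛⬛⬛⬛⬛❓❓❓
⬛⬛⬛⬛⬛⬛⬛⬛⬛❓❓❓
❓❓❓❓❓❓❓❓❓❓❓❓
❓❓❓❓❓❓❓❓❓❓❓❓
❓❓❓❓❓❓❓❓❓❓❓❓

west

❓❓❓❓❓❓❓❓❓❓❓❓
❓❓❓❓❓❓❓❓❓❓❓❓
❓❓❓❓❓❓❓❓❓❓❓❓
❓❓❓❓❓❓❓❓❓❓❓❓
📦⬛⬛⬛⬛⬛⬛⬛⬛⬛❓❓
⬜⬛⬛⬛⬛⬛⬛⬛⬛⬛❓❓
⬜⬜⬜⬜⬜⬜🔴⬜⬜⬜❓❓
⬜⬛⬛⬛⬛⬛⬛⬛⬛⬛❓❓
⬜⬛⬛⬛⬛⬛⬛⬛⬛⬛❓❓
❓❓❓❓❓❓❓❓❓❓❓❓
❓❓❓❓❓❓❓❓❓❓❓❓
❓❓❓❓❓❓❓❓❓❓❓❓

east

❓❓❓❓❓❓❓❓❓❓❓❓
❓❓❓❓❓❓❓❓❓❓❓❓
❓❓❓❓❓❓❓❓❓❓❓❓
❓❓❓❓❓❓❓❓❓❓❓❓
⬛⬛⬛⬛⬛⬛⬛⬛⬛❓❓❓
⬛⬛⬛⬛⬛⬛⬛⬛⬛❓❓❓
⬜⬜⬜⬜⬜⬜🔴⬜⬜❓❓❓
⬛⬛⬛⬛⬛⬛⬛⬛⬛❓❓❓
⬛⬛⬛⬛⬛⬛⬛⬛⬛❓❓❓
❓❓❓❓❓❓❓❓❓❓❓❓
❓❓❓❓❓❓❓❓❓❓❓❓
❓❓❓❓❓❓❓❓❓❓❓❓

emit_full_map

📦⬛⬛⬛⬛⬛⬛⬛⬛⬛
⬜⬛⬛⬛⬛⬛⬛⬛⬛⬛
⬜⬜⬜⬜⬜⬜⬜🔴⬜⬜
⬜⬛⬛⬛⬛⬛⬛⬛⬛⬛
⬜⬛⬛⬛⬛⬛⬛⬛⬛⬛


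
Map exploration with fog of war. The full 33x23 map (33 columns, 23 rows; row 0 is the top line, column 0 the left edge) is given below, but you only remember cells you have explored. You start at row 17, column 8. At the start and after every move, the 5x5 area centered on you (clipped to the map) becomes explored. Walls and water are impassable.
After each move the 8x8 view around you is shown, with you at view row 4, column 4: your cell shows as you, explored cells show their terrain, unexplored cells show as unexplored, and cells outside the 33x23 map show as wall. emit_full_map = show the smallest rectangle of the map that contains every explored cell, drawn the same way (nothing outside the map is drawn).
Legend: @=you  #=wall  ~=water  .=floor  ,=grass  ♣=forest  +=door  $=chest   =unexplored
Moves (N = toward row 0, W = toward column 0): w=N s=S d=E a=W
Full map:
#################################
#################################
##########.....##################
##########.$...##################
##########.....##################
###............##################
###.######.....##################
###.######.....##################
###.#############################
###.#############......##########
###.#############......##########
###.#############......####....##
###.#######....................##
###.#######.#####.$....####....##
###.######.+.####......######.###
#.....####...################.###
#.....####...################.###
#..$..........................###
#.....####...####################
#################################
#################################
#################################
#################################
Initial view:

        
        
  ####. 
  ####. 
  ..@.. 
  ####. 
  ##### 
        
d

        
        
 ####.. 
 ####.. 
 ...@.. 
 ####.. 
 ###### 
        

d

        
        
####... 
####... 
....@.. 
####... 
####### 
        

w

        
        
  ##.+. 
####... 
####@.. 
....... 
####... 
####### 

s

        
  ##.+. 
####... 
####... 
....@.. 
####... 
####### 
        

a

        
   ##.+.
 ####...
 ####...
 ...@...
 ####...
 #######
        

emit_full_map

  ##.+.
####...
####...
...@...
####...
#######

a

        
    ##.+
  ####..
  ####..
  ..@...
  ####..
  ######
        

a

        
     ##.
  .####.
  .####.
  ..@...
  .####.
  ######
        

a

        
      ##
  ..####
  ..####
  ..@...
  ..####
  ######
        

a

        
       #
  ...###
  ...###
  $.@...
  ...###
  ######
        

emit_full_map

     ##.+.
...####...
...####...
$.@.......
...####...
##########

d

        
      ##
 ...####
 ...####
 $..@...
 ...####
 #######
        

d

        
     ##.
...####.
...####.
$...@...
...####.
########
        

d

        
    ##.+
..####..
..####..
....@...
..####..
########
        

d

        
   ##.+.
.####...
.####...
....@...
.####...
########
        

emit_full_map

     ##.+.
...####...
...####...
$.....@...
...####...
##########

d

        
  ##.+. 
####... 
####... 
....@.. 
####... 
####### 
        

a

        
   ##.+.
.####...
.####...
....@...
.####...
########
        


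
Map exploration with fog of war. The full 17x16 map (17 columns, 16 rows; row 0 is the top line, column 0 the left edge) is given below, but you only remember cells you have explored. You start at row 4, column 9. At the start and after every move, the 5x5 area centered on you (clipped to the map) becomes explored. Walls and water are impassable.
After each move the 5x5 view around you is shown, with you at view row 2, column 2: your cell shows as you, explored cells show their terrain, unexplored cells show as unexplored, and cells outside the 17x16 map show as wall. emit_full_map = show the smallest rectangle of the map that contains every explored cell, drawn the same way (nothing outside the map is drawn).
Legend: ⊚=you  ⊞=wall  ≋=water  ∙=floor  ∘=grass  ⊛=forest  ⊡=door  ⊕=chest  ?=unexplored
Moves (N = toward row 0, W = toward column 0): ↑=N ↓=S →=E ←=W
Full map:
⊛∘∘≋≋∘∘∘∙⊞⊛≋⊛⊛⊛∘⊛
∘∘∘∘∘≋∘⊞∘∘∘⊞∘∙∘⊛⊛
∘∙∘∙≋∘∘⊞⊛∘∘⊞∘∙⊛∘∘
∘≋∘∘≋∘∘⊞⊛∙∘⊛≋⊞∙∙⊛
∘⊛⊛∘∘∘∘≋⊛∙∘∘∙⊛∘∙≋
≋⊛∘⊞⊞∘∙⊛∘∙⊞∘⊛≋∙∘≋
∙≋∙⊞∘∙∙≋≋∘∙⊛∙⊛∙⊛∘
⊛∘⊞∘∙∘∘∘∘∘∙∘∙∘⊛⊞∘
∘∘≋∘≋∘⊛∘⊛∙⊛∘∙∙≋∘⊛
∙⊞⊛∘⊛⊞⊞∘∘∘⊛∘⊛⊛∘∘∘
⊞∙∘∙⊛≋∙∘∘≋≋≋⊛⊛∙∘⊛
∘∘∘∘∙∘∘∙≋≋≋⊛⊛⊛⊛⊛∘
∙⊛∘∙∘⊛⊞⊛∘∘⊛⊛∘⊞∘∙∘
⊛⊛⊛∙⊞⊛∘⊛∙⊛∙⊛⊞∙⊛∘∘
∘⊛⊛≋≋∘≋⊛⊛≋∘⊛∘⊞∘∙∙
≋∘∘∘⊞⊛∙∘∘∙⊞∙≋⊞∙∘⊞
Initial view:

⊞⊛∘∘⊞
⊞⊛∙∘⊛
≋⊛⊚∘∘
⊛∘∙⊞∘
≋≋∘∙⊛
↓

⊞⊛∙∘⊛
≋⊛∙∘∘
⊛∘⊚⊞∘
≋≋∘∙⊛
∘∘∘∙∘

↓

≋⊛∙∘∘
⊛∘∙⊞∘
≋≋⊚∙⊛
∘∘∘∙∘
∘⊛∙⊛∘

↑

⊞⊛∙∘⊛
≋⊛∙∘∘
⊛∘⊚⊞∘
≋≋∘∙⊛
∘∘∘∙∘

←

∘⊞⊛∙∘
∘≋⊛∙∘
∙⊛⊚∙⊞
∙≋≋∘∙
∘∘∘∘∙

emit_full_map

?⊞⊛∘∘⊞
∘⊞⊛∙∘⊛
∘≋⊛∙∘∘
∙⊛⊚∙⊞∘
∙≋≋∘∙⊛
∘∘∘∘∙∘
?∘⊛∙⊛∘

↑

∘⊞⊛∘∘
∘⊞⊛∙∘
∘≋⊚∙∘
∙⊛∘∙⊞
∙≋≋∘∙

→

⊞⊛∘∘⊞
⊞⊛∙∘⊛
≋⊛⊚∘∘
⊛∘∙⊞∘
≋≋∘∙⊛

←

∘⊞⊛∘∘
∘⊞⊛∙∘
∘≋⊚∙∘
∙⊛∘∙⊞
∙≋≋∘∙

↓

∘⊞⊛∙∘
∘≋⊛∙∘
∙⊛⊚∙⊞
∙≋≋∘∙
∘∘∘∘∙

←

∘∘⊞⊛∙
∘∘≋⊛∙
∘∙⊚∘∙
∙∙≋≋∘
∘∘∘∘∘

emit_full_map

?∘⊞⊛∘∘⊞
∘∘⊞⊛∙∘⊛
∘∘≋⊛∙∘∘
∘∙⊚∘∙⊞∘
∙∙≋≋∘∙⊛
∘∘∘∘∘∙∘
??∘⊛∙⊛∘


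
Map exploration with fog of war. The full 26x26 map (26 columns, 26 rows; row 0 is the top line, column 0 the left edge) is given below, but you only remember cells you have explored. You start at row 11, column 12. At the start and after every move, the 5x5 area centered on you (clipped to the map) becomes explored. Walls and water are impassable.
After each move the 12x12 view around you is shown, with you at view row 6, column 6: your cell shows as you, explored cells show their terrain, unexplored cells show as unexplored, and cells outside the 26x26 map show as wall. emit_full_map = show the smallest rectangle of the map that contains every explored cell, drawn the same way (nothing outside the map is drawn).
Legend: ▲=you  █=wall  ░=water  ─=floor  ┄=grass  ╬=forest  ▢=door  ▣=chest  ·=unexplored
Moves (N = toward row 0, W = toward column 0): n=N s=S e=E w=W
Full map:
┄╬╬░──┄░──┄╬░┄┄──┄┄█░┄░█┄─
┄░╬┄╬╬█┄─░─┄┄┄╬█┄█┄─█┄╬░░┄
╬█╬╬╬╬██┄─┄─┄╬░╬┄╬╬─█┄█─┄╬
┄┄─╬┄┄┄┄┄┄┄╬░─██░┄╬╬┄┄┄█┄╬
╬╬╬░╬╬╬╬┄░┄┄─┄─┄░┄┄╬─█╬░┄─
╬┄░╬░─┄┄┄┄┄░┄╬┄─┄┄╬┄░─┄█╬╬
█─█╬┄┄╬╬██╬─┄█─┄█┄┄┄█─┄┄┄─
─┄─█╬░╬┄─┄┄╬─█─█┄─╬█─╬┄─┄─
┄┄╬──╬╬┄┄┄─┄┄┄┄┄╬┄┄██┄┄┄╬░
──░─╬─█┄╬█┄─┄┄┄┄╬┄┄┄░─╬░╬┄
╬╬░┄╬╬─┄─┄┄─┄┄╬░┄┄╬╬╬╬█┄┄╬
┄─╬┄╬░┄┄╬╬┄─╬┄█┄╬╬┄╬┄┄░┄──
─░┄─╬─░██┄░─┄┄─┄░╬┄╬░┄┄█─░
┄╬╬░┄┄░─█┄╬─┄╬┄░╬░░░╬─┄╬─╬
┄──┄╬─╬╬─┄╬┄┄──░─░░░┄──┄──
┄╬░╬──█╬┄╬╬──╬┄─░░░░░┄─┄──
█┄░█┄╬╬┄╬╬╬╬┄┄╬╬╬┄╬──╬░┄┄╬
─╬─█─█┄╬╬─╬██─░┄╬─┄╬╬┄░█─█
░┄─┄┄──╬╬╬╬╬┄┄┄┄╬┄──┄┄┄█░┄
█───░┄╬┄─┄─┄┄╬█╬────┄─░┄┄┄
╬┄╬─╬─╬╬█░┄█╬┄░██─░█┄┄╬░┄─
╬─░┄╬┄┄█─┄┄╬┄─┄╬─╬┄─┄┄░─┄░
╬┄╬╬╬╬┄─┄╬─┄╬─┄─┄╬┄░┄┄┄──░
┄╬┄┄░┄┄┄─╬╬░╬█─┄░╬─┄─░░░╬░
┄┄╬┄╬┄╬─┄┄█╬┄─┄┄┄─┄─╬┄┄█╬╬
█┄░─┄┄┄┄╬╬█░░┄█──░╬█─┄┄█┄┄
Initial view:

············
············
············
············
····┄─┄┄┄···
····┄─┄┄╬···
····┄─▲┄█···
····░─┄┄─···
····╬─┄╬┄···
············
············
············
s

············
············
············
····┄─┄┄┄···
····┄─┄┄╬···
····┄─╬┄█···
····░─▲┄─···
····╬─┄╬┄···
····╬┄┄──···
············
············
············

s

············
············
····┄─┄┄┄···
····┄─┄┄╬···
····┄─╬┄█···
····░─┄┄─···
····╬─▲╬┄···
····╬┄┄──···
····╬──╬┄···
············
············
············

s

············
····┄─┄┄┄···
····┄─┄┄╬···
····┄─╬┄█···
····░─┄┄─···
····╬─┄╬┄···
····╬┄▲──···
····╬──╬┄···
····╬╬┄┄╬···
············
············
············

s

····┄─┄┄┄···
····┄─┄┄╬···
····┄─╬┄█···
····░─┄┄─···
····╬─┄╬┄···
····╬┄┄──···
····╬─▲╬┄···
····╬╬┄┄╬···
····╬██─░···
············
············
············

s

····┄─┄┄╬···
····┄─╬┄█···
····░─┄┄─···
····╬─┄╬┄···
····╬┄┄──···
····╬──╬┄···
····╬╬▲┄╬···
····╬██─░···
····╬╬┄┄┄···
············
············
············

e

···┄─┄┄╬····
···┄─╬┄█····
···░─┄┄─····
···╬─┄╬┄····
···╬┄┄──░···
···╬──╬┄─···
···╬╬┄▲╬╬···
···╬██─░┄···
···╬╬┄┄┄┄···
············
············
············

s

···┄─╬┄█····
···░─┄┄─····
···╬─┄╬┄····
···╬┄┄──░···
···╬──╬┄─···
···╬╬┄┄╬╬···
···╬██▲░┄···
···╬╬┄┄┄┄···
····┄┄╬█╬···
············
············
············

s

···░─┄┄─····
···╬─┄╬┄····
···╬┄┄──░···
···╬──╬┄─···
···╬╬┄┄╬╬···
···╬██─░┄···
···╬╬┄▲┄┄···
····┄┄╬█╬···
····█╬┄░█···
············
············
············

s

···╬─┄╬┄····
···╬┄┄──░···
···╬──╬┄─···
···╬╬┄┄╬╬···
···╬██─░┄···
···╬╬┄┄┄┄···
····┄┄▲█╬···
····█╬┄░█···
····╬┄─┄╬···
············
············
············

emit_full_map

┄─┄┄┄·
┄─┄┄╬·
┄─╬┄█·
░─┄┄─·
╬─┄╬┄·
╬┄┄──░
╬──╬┄─
╬╬┄┄╬╬
╬██─░┄
╬╬┄┄┄┄
·┄┄▲█╬
·█╬┄░█
·╬┄─┄╬

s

···╬┄┄──░···
···╬──╬┄─···
···╬╬┄┄╬╬···
···╬██─░┄···
···╬╬┄┄┄┄···
····┄┄╬█╬···
····█╬▲░█···
····╬┄─┄╬···
····┄╬─┄─···
············
············
············

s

···╬──╬┄─···
···╬╬┄┄╬╬···
···╬██─░┄···
···╬╬┄┄┄┄···
····┄┄╬█╬···
····█╬┄░█···
····╬┄▲┄╬···
····┄╬─┄─···
····░╬█─┄···
············
············
████████████

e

··╬──╬┄─····
··╬╬┄┄╬╬····
··╬██─░┄····
··╬╬┄┄┄┄····
···┄┄╬█╬─···
···█╬┄░██···
···╬┄─▲╬─···
···┄╬─┄─┄···
···░╬█─┄░···
············
············
████████████

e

·╬──╬┄─·····
·╬╬┄┄╬╬·····
·╬██─░┄·····
·╬╬┄┄┄┄·····
··┄┄╬█╬──···
··█╬┄░██─···
··╬┄─┄▲─╬···
··┄╬─┄─┄╬···
··░╬█─┄░╬···
············
············
████████████

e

╬──╬┄─······
╬╬┄┄╬╬······
╬██─░┄······
╬╬┄┄┄┄······
·┄┄╬█╬───···
·█╬┄░██─░···
·╬┄─┄╬▲╬┄···
·┄╬─┄─┄╬┄···
·░╬█─┄░╬─···
············
············
████████████

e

──╬┄─·······
╬┄┄╬╬·······
██─░┄·······
╬┄┄┄┄·······
┄┄╬█╬────···
█╬┄░██─░█···
╬┄─┄╬─▲┄─···
┄╬─┄─┄╬┄░···
░╬█─┄░╬─┄···
············
············
████████████

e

─╬┄─········
┄┄╬╬········
█─░┄········
┄┄┄┄········
┄╬█╬────┄···
╬┄░██─░█┄···
┄─┄╬─╬▲─┄···
╬─┄─┄╬┄░┄···
╬█─┄░╬─┄─···
············
············
████████████

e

╬┄─·········
┄╬╬·········
─░┄·········
┄┄┄·········
╬█╬────┄─···
┄░██─░█┄┄···
─┄╬─╬┄▲┄┄···
─┄─┄╬┄░┄┄···
█─┄░╬─┄─░···
············
············
████████████

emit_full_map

┄─┄┄┄·······
┄─┄┄╬·······
┄─╬┄█·······
░─┄┄─·······
╬─┄╬┄·······
╬┄┄──░······
╬──╬┄─······
╬╬┄┄╬╬······
╬██─░┄······
╬╬┄┄┄┄······
·┄┄╬█╬────┄─
·█╬┄░██─░█┄┄
·╬┄─┄╬─╬┄▲┄┄
·┄╬─┄─┄╬┄░┄┄
·░╬█─┄░╬─┄─░

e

┄─··········
╬╬··········
░┄··········
┄┄··········
█╬────┄─░···
░██─░█┄┄╬···
┄╬─╬┄─▲┄░···
┄─┄╬┄░┄┄┄···
─┄░╬─┄─░░···
············
············
████████████

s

╬╬··········
░┄··········
┄┄··········
█╬────┄─░···
░██─░█┄┄╬···
┄╬─╬┄─┄┄░···
┄─┄╬┄░▲┄┄···
─┄░╬─┄─░░···
····┄─╬┄┄···
············
████████████
████████████

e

╬··········█
┄··········█
┄··········█
╬────┄─░···█
██─░█┄┄╬░··█
╬─╬┄─┄┄░─··█
─┄╬┄░┄▲┄─··█
┄░╬─┄─░░░··█
···┄─╬┄┄█··█
···········█
████████████
████████████

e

··········██
··········██
··········██
────┄─░···██
█─░█┄┄╬░┄·██
─╬┄─┄┄░─┄·██
┄╬┄░┄┄▲──·██
░╬─┄─░░░╬·██
··┄─╬┄┄█╬·██
··········██
████████████
████████████

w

╬··········█
┄··········█
┄··········█
╬────┄─░···█
██─░█┄┄╬░┄·█
╬─╬┄─┄┄░─┄·█
─┄╬┄░┄▲┄──·█
┄░╬─┄─░░░╬·█
···┄─╬┄┄█╬·█
···········█
████████████
████████████

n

─··········█
╬··········█
┄··········█
┄··········█
╬────┄─░┄··█
██─░█┄┄╬░┄·█
╬─╬┄─┄▲░─┄·█
─┄╬┄░┄┄┄──·█
┄░╬─┄─░░░╬·█
···┄─╬┄┄█╬·█
···········█
████████████

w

┄─··········
╬╬··········
░┄··········
┄┄··········
█╬────┄─░┄··
░██─░█┄┄╬░┄·
┄╬─╬┄─▲┄░─┄·
┄─┄╬┄░┄┄┄──·
─┄░╬─┄─░░░╬·
····┄─╬┄┄█╬·
············
████████████

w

╬┄─·········
┄╬╬·········
─░┄·········
┄┄┄·········
╬█╬────┄─░┄·
┄░██─░█┄┄╬░┄
─┄╬─╬┄▲┄┄░─┄
─┄─┄╬┄░┄┄┄──
█─┄░╬─┄─░░░╬
·····┄─╬┄┄█╬
············
████████████

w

─╬┄─········
┄┄╬╬········
█─░┄········
┄┄┄┄········
┄╬█╬────┄─░┄
╬┄░██─░█┄┄╬░
┄─┄╬─╬▲─┄┄░─
╬─┄─┄╬┄░┄┄┄─
╬█─┄░╬─┄─░░░
······┄─╬┄┄█
············
████████████

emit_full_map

┄─┄┄┄··········
┄─┄┄╬··········
┄─╬┄█··········
░─┄┄─··········
╬─┄╬┄··········
╬┄┄──░·········
╬──╬┄─·········
╬╬┄┄╬╬·········
╬██─░┄·········
╬╬┄┄┄┄·········
·┄┄╬█╬────┄─░┄·
·█╬┄░██─░█┄┄╬░┄
·╬┄─┄╬─╬▲─┄┄░─┄
·┄╬─┄─┄╬┄░┄┄┄──
·░╬█─┄░╬─┄─░░░╬
········┄─╬┄┄█╬


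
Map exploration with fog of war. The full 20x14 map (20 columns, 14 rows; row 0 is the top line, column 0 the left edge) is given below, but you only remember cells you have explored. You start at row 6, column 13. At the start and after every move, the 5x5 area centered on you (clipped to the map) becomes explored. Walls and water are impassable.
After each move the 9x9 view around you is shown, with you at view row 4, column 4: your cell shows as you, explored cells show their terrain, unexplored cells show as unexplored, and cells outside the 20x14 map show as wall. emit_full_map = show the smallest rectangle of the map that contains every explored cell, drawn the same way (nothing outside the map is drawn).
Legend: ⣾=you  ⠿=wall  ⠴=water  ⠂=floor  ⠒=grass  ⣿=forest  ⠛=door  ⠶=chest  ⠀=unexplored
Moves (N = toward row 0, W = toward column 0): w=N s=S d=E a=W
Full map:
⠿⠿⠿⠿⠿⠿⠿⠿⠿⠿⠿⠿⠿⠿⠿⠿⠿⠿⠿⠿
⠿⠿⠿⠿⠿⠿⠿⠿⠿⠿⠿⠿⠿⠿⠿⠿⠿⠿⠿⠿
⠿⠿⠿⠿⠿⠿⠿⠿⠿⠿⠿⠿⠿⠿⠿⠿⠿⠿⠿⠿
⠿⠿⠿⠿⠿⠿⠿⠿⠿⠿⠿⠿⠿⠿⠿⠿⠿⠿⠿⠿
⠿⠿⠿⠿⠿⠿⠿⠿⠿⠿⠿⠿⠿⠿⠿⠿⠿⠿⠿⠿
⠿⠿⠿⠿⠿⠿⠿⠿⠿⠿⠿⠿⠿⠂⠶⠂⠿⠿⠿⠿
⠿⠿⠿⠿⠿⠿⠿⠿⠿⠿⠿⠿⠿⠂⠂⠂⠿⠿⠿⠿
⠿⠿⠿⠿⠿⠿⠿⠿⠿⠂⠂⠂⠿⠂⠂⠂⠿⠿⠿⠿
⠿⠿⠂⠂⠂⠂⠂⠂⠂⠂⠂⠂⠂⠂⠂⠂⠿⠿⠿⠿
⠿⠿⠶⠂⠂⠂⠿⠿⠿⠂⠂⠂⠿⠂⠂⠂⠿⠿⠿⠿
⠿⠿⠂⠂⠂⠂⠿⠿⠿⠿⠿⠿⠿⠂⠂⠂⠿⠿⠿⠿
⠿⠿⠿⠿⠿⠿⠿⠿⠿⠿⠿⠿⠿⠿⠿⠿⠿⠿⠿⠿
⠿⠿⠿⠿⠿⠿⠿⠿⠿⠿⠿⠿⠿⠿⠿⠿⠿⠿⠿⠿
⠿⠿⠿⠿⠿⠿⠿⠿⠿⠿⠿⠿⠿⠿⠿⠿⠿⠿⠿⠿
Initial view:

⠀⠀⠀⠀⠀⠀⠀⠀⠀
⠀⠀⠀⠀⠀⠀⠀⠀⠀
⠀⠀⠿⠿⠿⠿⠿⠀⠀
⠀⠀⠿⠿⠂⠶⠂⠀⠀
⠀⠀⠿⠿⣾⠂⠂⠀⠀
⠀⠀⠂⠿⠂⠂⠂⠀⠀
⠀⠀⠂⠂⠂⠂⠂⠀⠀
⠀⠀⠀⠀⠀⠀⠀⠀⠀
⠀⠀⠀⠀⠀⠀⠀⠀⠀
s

⠀⠀⠀⠀⠀⠀⠀⠀⠀
⠀⠀⠿⠿⠿⠿⠿⠀⠀
⠀⠀⠿⠿⠂⠶⠂⠀⠀
⠀⠀⠿⠿⠂⠂⠂⠀⠀
⠀⠀⠂⠿⣾⠂⠂⠀⠀
⠀⠀⠂⠂⠂⠂⠂⠀⠀
⠀⠀⠂⠿⠂⠂⠂⠀⠀
⠀⠀⠀⠀⠀⠀⠀⠀⠀
⠀⠀⠀⠀⠀⠀⠀⠀⠀

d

⠀⠀⠀⠀⠀⠀⠀⠀⠀
⠀⠿⠿⠿⠿⠿⠀⠀⠀
⠀⠿⠿⠂⠶⠂⠿⠀⠀
⠀⠿⠿⠂⠂⠂⠿⠀⠀
⠀⠂⠿⠂⣾⠂⠿⠀⠀
⠀⠂⠂⠂⠂⠂⠿⠀⠀
⠀⠂⠿⠂⠂⠂⠿⠀⠀
⠀⠀⠀⠀⠀⠀⠀⠀⠀
⠀⠀⠀⠀⠀⠀⠀⠀⠀

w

⠀⠀⠀⠀⠀⠀⠀⠀⠀
⠀⠀⠀⠀⠀⠀⠀⠀⠀
⠀⠿⠿⠿⠿⠿⠿⠀⠀
⠀⠿⠿⠂⠶⠂⠿⠀⠀
⠀⠿⠿⠂⣾⠂⠿⠀⠀
⠀⠂⠿⠂⠂⠂⠿⠀⠀
⠀⠂⠂⠂⠂⠂⠿⠀⠀
⠀⠂⠿⠂⠂⠂⠿⠀⠀
⠀⠀⠀⠀⠀⠀⠀⠀⠀

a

⠀⠀⠀⠀⠀⠀⠀⠀⠀
⠀⠀⠀⠀⠀⠀⠀⠀⠀
⠀⠀⠿⠿⠿⠿⠿⠿⠀
⠀⠀⠿⠿⠂⠶⠂⠿⠀
⠀⠀⠿⠿⣾⠂⠂⠿⠀
⠀⠀⠂⠿⠂⠂⠂⠿⠀
⠀⠀⠂⠂⠂⠂⠂⠿⠀
⠀⠀⠂⠿⠂⠂⠂⠿⠀
⠀⠀⠀⠀⠀⠀⠀⠀⠀

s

⠀⠀⠀⠀⠀⠀⠀⠀⠀
⠀⠀⠿⠿⠿⠿⠿⠿⠀
⠀⠀⠿⠿⠂⠶⠂⠿⠀
⠀⠀⠿⠿⠂⠂⠂⠿⠀
⠀⠀⠂⠿⣾⠂⠂⠿⠀
⠀⠀⠂⠂⠂⠂⠂⠿⠀
⠀⠀⠂⠿⠂⠂⠂⠿⠀
⠀⠀⠀⠀⠀⠀⠀⠀⠀
⠀⠀⠀⠀⠀⠀⠀⠀⠀

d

⠀⠀⠀⠀⠀⠀⠀⠀⠀
⠀⠿⠿⠿⠿⠿⠿⠀⠀
⠀⠿⠿⠂⠶⠂⠿⠀⠀
⠀⠿⠿⠂⠂⠂⠿⠀⠀
⠀⠂⠿⠂⣾⠂⠿⠀⠀
⠀⠂⠂⠂⠂⠂⠿⠀⠀
⠀⠂⠿⠂⠂⠂⠿⠀⠀
⠀⠀⠀⠀⠀⠀⠀⠀⠀
⠀⠀⠀⠀⠀⠀⠀⠀⠀

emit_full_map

⠿⠿⠿⠿⠿⠿
⠿⠿⠂⠶⠂⠿
⠿⠿⠂⠂⠂⠿
⠂⠿⠂⣾⠂⠿
⠂⠂⠂⠂⠂⠿
⠂⠿⠂⠂⠂⠿

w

⠀⠀⠀⠀⠀⠀⠀⠀⠀
⠀⠀⠀⠀⠀⠀⠀⠀⠀
⠀⠿⠿⠿⠿⠿⠿⠀⠀
⠀⠿⠿⠂⠶⠂⠿⠀⠀
⠀⠿⠿⠂⣾⠂⠿⠀⠀
⠀⠂⠿⠂⠂⠂⠿⠀⠀
⠀⠂⠂⠂⠂⠂⠿⠀⠀
⠀⠂⠿⠂⠂⠂⠿⠀⠀
⠀⠀⠀⠀⠀⠀⠀⠀⠀

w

⠀⠀⠀⠀⠀⠀⠀⠀⠀
⠀⠀⠀⠀⠀⠀⠀⠀⠀
⠀⠀⠿⠿⠿⠿⠿⠀⠀
⠀⠿⠿⠿⠿⠿⠿⠀⠀
⠀⠿⠿⠂⣾⠂⠿⠀⠀
⠀⠿⠿⠂⠂⠂⠿⠀⠀
⠀⠂⠿⠂⠂⠂⠿⠀⠀
⠀⠂⠂⠂⠂⠂⠿⠀⠀
⠀⠂⠿⠂⠂⠂⠿⠀⠀

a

⠀⠀⠀⠀⠀⠀⠀⠀⠀
⠀⠀⠀⠀⠀⠀⠀⠀⠀
⠀⠀⠿⠿⠿⠿⠿⠿⠀
⠀⠀⠿⠿⠿⠿⠿⠿⠀
⠀⠀⠿⠿⣾⠶⠂⠿⠀
⠀⠀⠿⠿⠂⠂⠂⠿⠀
⠀⠀⠂⠿⠂⠂⠂⠿⠀
⠀⠀⠂⠂⠂⠂⠂⠿⠀
⠀⠀⠂⠿⠂⠂⠂⠿⠀

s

⠀⠀⠀⠀⠀⠀⠀⠀⠀
⠀⠀⠿⠿⠿⠿⠿⠿⠀
⠀⠀⠿⠿⠿⠿⠿⠿⠀
⠀⠀⠿⠿⠂⠶⠂⠿⠀
⠀⠀⠿⠿⣾⠂⠂⠿⠀
⠀⠀⠂⠿⠂⠂⠂⠿⠀
⠀⠀⠂⠂⠂⠂⠂⠿⠀
⠀⠀⠂⠿⠂⠂⠂⠿⠀
⠀⠀⠀⠀⠀⠀⠀⠀⠀

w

⠀⠀⠀⠀⠀⠀⠀⠀⠀
⠀⠀⠀⠀⠀⠀⠀⠀⠀
⠀⠀⠿⠿⠿⠿⠿⠿⠀
⠀⠀⠿⠿⠿⠿⠿⠿⠀
⠀⠀⠿⠿⣾⠶⠂⠿⠀
⠀⠀⠿⠿⠂⠂⠂⠿⠀
⠀⠀⠂⠿⠂⠂⠂⠿⠀
⠀⠀⠂⠂⠂⠂⠂⠿⠀
⠀⠀⠂⠿⠂⠂⠂⠿⠀

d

⠀⠀⠀⠀⠀⠀⠀⠀⠀
⠀⠀⠀⠀⠀⠀⠀⠀⠀
⠀⠿⠿⠿⠿⠿⠿⠀⠀
⠀⠿⠿⠿⠿⠿⠿⠀⠀
⠀⠿⠿⠂⣾⠂⠿⠀⠀
⠀⠿⠿⠂⠂⠂⠿⠀⠀
⠀⠂⠿⠂⠂⠂⠿⠀⠀
⠀⠂⠂⠂⠂⠂⠿⠀⠀
⠀⠂⠿⠂⠂⠂⠿⠀⠀

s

⠀⠀⠀⠀⠀⠀⠀⠀⠀
⠀⠿⠿⠿⠿⠿⠿⠀⠀
⠀⠿⠿⠿⠿⠿⠿⠀⠀
⠀⠿⠿⠂⠶⠂⠿⠀⠀
⠀⠿⠿⠂⣾⠂⠿⠀⠀
⠀⠂⠿⠂⠂⠂⠿⠀⠀
⠀⠂⠂⠂⠂⠂⠿⠀⠀
⠀⠂⠿⠂⠂⠂⠿⠀⠀
⠀⠀⠀⠀⠀⠀⠀⠀⠀

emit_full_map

⠿⠿⠿⠿⠿⠿
⠿⠿⠿⠿⠿⠿
⠿⠿⠂⠶⠂⠿
⠿⠿⠂⣾⠂⠿
⠂⠿⠂⠂⠂⠿
⠂⠂⠂⠂⠂⠿
⠂⠿⠂⠂⠂⠿


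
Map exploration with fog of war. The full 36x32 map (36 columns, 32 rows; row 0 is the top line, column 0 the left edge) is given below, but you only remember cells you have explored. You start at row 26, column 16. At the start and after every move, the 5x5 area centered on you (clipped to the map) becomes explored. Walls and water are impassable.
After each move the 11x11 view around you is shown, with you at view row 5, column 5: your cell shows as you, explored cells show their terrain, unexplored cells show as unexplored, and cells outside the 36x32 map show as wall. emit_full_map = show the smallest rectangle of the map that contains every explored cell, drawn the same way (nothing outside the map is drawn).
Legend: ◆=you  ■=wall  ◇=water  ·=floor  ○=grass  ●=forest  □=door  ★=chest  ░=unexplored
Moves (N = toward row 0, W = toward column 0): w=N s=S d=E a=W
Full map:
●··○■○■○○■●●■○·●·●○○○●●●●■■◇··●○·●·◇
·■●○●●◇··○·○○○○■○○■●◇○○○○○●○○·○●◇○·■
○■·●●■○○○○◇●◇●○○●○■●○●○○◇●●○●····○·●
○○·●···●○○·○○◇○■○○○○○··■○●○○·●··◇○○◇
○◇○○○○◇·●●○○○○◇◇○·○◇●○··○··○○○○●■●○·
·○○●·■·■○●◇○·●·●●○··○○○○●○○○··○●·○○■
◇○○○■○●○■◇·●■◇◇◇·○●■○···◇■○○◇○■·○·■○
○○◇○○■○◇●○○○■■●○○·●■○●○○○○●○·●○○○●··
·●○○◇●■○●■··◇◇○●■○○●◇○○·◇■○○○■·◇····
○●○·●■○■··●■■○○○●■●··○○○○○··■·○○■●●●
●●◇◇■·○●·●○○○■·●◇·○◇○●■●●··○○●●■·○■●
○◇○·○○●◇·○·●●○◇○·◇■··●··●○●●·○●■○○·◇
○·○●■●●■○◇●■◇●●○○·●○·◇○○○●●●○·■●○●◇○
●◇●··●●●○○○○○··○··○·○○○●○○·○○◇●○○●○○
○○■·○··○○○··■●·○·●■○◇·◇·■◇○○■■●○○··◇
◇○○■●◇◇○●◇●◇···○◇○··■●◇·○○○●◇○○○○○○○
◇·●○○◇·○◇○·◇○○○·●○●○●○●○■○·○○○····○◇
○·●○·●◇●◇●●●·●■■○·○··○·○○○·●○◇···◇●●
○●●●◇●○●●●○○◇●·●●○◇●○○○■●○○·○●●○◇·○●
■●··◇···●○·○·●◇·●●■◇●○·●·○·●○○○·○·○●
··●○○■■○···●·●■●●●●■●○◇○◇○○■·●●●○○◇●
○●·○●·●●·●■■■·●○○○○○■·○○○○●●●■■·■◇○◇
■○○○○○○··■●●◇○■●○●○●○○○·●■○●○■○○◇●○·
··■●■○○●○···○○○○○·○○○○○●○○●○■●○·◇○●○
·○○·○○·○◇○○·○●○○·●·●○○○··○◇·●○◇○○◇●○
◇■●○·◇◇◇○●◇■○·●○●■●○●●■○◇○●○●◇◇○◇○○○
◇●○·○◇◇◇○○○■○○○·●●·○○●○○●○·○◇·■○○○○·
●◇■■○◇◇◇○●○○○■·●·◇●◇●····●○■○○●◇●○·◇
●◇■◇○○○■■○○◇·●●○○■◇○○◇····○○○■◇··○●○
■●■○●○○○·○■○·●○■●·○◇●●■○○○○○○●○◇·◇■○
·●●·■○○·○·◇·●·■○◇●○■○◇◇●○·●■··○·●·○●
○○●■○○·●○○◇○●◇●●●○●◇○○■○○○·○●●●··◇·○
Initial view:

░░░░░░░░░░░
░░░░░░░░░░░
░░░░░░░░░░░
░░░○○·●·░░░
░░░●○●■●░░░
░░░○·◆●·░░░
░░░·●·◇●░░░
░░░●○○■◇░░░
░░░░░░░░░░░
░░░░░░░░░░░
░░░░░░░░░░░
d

░░░░░░░░░░░
░░░░░░░░░░░
░░░░░░░░░░░
░░○○·●·●░░░
░░●○●■●○░░░
░░○·●◆·○░░░
░░·●·◇●◇░░░
░░●○○■◇○░░░
░░░░░░░░░░░
░░░░░░░░░░░
░░░░░░░░░░░

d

░░░░░░░░░░░
░░░░░░░░░░░
░░░░░░░░░░░
░○○·●·●○░░░
░●○●■●○●░░░
░○·●●◆○○░░░
░·●·◇●◇●░░░
░●○○■◇○○░░░
░░░░░░░░░░░
░░░░░░░░░░░
░░░░░░░░░░░

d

░░░░░░░░░░░
░░░░░░░░░░░
░░░░░░░░░░░
○○·●·●○○░░░
●○●■●○●●░░░
○·●●·◆○●░░░
·●·◇●◇●·░░░
●○○■◇○○◇░░░
░░░░░░░░░░░
░░░░░░░░░░░
░░░░░░░░░░░

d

░░░░░░░░░░░
░░░░░░░░░░░
░░░░░░░░░░░
○·●·●○○○░░░
○●■●○●●■░░░
·●●·○◆●○░░░
●·◇●◇●··░░░
○○■◇○○◇·░░░
░░░░░░░░░░░
░░░░░░░░░░░
░░░░░░░░░░░

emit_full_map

○○·●·●○○○
●○●■●○●●■
○·●●·○◆●○
·●·◇●◇●··
●○○■◇○○◇·

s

░░░░░░░░░░░
░░░░░░░░░░░
○·●·●○○○░░░
○●■●○●●■░░░
·●●·○○●○░░░
●·◇●◇◆··░░░
○○■◇○○◇·░░░
░░░○◇●●■░░░
░░░░░░░░░░░
░░░░░░░░░░░
■■■■■■■■■■■

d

░░░░░░░░░░░
░░░░░░░░░░░
·●·●○○○░░░░
●■●○●●■○░░░
●●·○○●○○░░░
·◇●◇●◆··░░░
○■◇○○◇··░░░
░░○◇●●■○░░░
░░░░░░░░░░░
░░░░░░░░░░░
■■■■■■■■■■■

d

░░░░░░░░░░░
░░░░░░░░░░░
●·●○○○░░░░░
■●○●●■○◇░░░
●·○○●○○●░░░
◇●◇●·◆··░░░
■◇○○◇···░░░
░○◇●●■○○░░░
░░░░░░░░░░░
░░░░░░░░░░░
■■■■■■■■■■■

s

░░░░░░░░░░░
●·●○○○░░░░░
■●○●●■○◇░░░
●·○○●○○●░░░
◇●◇●····░░░
■◇○○◇◆··░░░
░○◇●●■○○░░░
░░░○◇◇●○░░░
░░░░░░░░░░░
■■■■■■■■■■■
■■■■■■■■■■■

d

░░░░░░░░░░░
·●○○○░░░░░░
●○●●■○◇░░░░
·○○●○○●○░░░
●◇●····●░░░
◇○○◇·◆··░░░
○◇●●■○○○░░░
░░○◇◇●○·░░░
░░░░░░░░░░░
■■■■■■■■■■■
■■■■■■■■■■■

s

·●○○○░░░░░░
●○●●■○◇░░░░
·○○●○○●○░░░
●◇●····●░░░
◇○○◇····░░░
○◇●●■◆○○░░░
░░○◇◇●○·░░░
░░░○■○○○░░░
■■■■■■■■■■■
■■■■■■■■■■■
■■■■■■■■■■■

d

●○○○░░░░░░░
○●●■○◇░░░░░
○○●○○●○░░░░
◇●····●○░░░
○○◇····○░░░
◇●●■○◆○○░░░
░○◇◇●○·●░░░
░░○■○○○·░░░
■■■■■■■■■■■
■■■■■■■■■■■
■■■■■■■■■■■

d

○○○░░░░░░░░
●●■○◇░░░░░░
○●○○●○░░░░░
●····●○■░░░
○◇····○○░░░
●●■○○◆○○░░░
○◇◇●○·●■░░░
░○■○○○·○░░░
■■■■■■■■■■■
■■■■■■■■■■■
■■■■■■■■■■■

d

○○░░░░░░░░░
●■○◇░░░░░░░
●○○●○░░░░░░
····●○■○░░░
◇····○○○░░░
●■○○○◆○○░░░
◇◇●○·●■·░░░
○■○○○·○●░░░
■■■■■■■■■■■
■■■■■■■■■■■
■■■■■■■■■■■

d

○░░░░░░░░░░
■○◇░░░░░░░░
○○●○░░░░░░░
···●○■○○░░░
····○○○■░░░
■○○○○◆○●░░░
◇●○·●■··░░░
■○○○·○●●░░░
■■■■■■■■■■■
■■■■■■■■■■■
■■■■■■■■■■■

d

░░░░░░░░░░░
○◇░░░░░░░░░
○●○░░░░░░░░
··●○■○○●░░░
···○○○■◇░░░
○○○○○◆●○░░░
●○·●■··○░░░
○○○·○●●●░░░
■■■■■■■■■■■
■■■■■■■■■■■
■■■■■■■■■■■

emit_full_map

○○·●·●○○○░░░░░░░░
●○●■●○●●■○◇░░░░░░
○·●●·○○●○○●○░░░░░
·●·◇●◇●····●○■○○●
●○○■◇○○◇····○○○■◇
░░░░○◇●●■○○○○○◆●○
░░░░░░○◇◇●○·●■··○
░░░░░░░○■○○○·○●●●

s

○◇░░░░░░░░░
○●○░░░░░░░░
··●○■○○●░░░
···○○○■◇░░░
○○○○○○●○░░░
●○·●■◆·○░░░
○○○·○●●●░░░
■■■■■■■■■■■
■■■■■■■■■■■
■■■■■■■■■■■
■■■■■■■■■■■

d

◇░░░░░░░░░░
●○░░░░░░░░░
·●○■○○●░░░░
··○○○■◇·░░░
○○○○○●○◇░░░
○·●■·◆○·░░░
○○·○●●●·░░░
■■■■■■■■■■■
■■■■■■■■■■■
■■■■■■■■■■■
■■■■■■■■■■■

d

░░░░░░░░░░░
○░░░░░░░░░░
●○■○○●░░░░░
·○○○■◇··░░░
○○○○●○◇·░░░
·●■··◆·●░░░
○·○●●●··░░░
■■■■■■■■■■■
■■■■■■■■■■■
■■■■■■■■■■■
■■■■■■■■■■■

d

░░░░░░░░░░■
░░░░░░░░░░■
○■○○●░░░░░■
○○○■◇··○░░■
○○○●○◇·◇░░■
●■··○◆●·░░■
·○●●●··◇░░■
■■■■■■■■■■■
■■■■■■■■■■■
■■■■■■■■■■■
■■■■■■■■■■■

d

░░░░░░░░░■■
░░░░░░░░░■■
■○○●░░░░░■■
○○■◇··○●░■■
○○●○◇·◇■░■■
■··○·◆·○░■■
○●●●··◇·░■■
■■■■■■■■■■■
■■■■■■■■■■■
■■■■■■■■■■■
■■■■■■■■■■■

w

░░░░░░░░░■■
░░░░░░░░░■■
░░░░░░░░░■■
■○○●◇●○·░■■
○○■◇··○●░■■
○○●○◇◆◇■░■■
■··○·●·○░■■
○●●●··◇·░■■
■■■■■■■■■■■
■■■■■■■■■■■
■■■■■■■■■■■

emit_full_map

○○·●·●○○○░░░░░░░░░░░░
●○●■●○●●■○◇░░░░░░░░░░
○·●●·○○●○○●○░░░░░░░░░
·●·◇●◇●····●○■○○●◇●○·
●○○■◇○○◇····○○○■◇··○●
░░░░○◇●●■○○○○○○●○◇◆◇■
░░░░░░○◇◇●○·●■··○·●·○
░░░░░░░○■○○○·○●●●··◇·

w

░░░░░░░░░■■
░░░░░░░░░■■
░░░░░░░░░■■
░░░■○○○○░■■
■○○●◇●○·░■■
○○■◇·◆○●░■■
○○●○◇·◇■░■■
■··○·●·○░■■
○●●●··◇·░■■
■■■■■■■■■■■
■■■■■■■■■■■

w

░░░░░░░░░■■
░░░░░░░░░■■
░░░░░░░░░■■
░░░◇○◇○○░■■
░░░■○○○○░■■
■○○●◇◆○·░■■
○○■◇··○●░■■
○○●○◇·◇■░■■
■··○·●·○░■■
○●●●··◇·░■■
■■■■■■■■■■■

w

░░░░░░░░░■■
░░░░░░░░░■■
░░░░░░░░░■■
░░░◇○○◇●░■■
░░░◇○◇○○░■■
░░░■○◆○○░■■
■○○●◇●○·░■■
○○■◇··○●░■■
○○●○◇·◇■░■■
■··○·●·○░■■
○●●●··◇·░■■

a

░░░░░░░░░░■
░░░░░░░░░░■
░░░░░░░░░░■
░░░○◇○○◇●░■
░░░◇◇○◇○○░■
░░░·■◆○○○░■
○■○○●◇●○·░■
○○○■◇··○●░■
○○○●○◇·◇■░■
●■··○·●·○░■
·○●●●··◇·░■

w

░░░░░░░░░░■
░░░░░░░░░░■
░░░░░░░░░░■
░░░●○·◇○░░■
░░░○◇○○◇●░■
░░░◇◇◆◇○○░■
░░░·■○○○○░■
○■○○●◇●○·░■
○○○■◇··○●░■
○○○●○◇·◇■░■
●■··○·●·○░■

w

░░░░░░░░░░■
░░░░░░░░░░■
░░░░░░░░░░■
░░░■○○◇●░░■
░░░●○·◇○░░■
░░░○◇◆○◇●░■
░░░◇◇○◇○○░■
░░░·■○○○○░■
○■○○●◇●○·░■
○○○■◇··○●░■
○○○●○◇·◇■░■

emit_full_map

░░░░░░░░░░░░░░░■○○◇●░
░░░░░░░░░░░░░░░●○·◇○░
○○·●·●○○○░░░░░░○◇◆○◇●
●○●■●○●●■○◇░░░░◇◇○◇○○
○·●●·○○●○○●○░░░·■○○○○
·●·◇●◇●····●○■○○●◇●○·
●○○■◇○○◇····○○○■◇··○●
░░░░○◇●●■○○○○○○●○◇·◇■
░░░░░░○◇◇●○·●■··○·●·○
░░░░░░░○■○○○·○●●●··◇·
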